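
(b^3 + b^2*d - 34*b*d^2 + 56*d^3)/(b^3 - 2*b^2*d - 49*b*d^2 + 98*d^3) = (b - 4*d)/(b - 7*d)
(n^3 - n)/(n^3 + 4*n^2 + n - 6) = n*(n + 1)/(n^2 + 5*n + 6)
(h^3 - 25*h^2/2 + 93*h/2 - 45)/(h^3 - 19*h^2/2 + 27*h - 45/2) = (h - 6)/(h - 3)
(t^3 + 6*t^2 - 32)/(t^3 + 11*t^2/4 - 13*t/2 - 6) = 4*(t + 4)/(4*t + 3)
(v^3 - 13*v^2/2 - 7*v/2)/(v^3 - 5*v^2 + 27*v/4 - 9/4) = 2*v*(2*v^2 - 13*v - 7)/(4*v^3 - 20*v^2 + 27*v - 9)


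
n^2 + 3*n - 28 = (n - 4)*(n + 7)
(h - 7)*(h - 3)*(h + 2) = h^3 - 8*h^2 + h + 42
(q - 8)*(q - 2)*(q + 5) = q^3 - 5*q^2 - 34*q + 80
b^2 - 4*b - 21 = (b - 7)*(b + 3)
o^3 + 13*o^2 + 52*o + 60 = (o + 2)*(o + 5)*(o + 6)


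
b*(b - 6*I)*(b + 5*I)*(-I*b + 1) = -I*b^4 - 31*I*b^2 + 30*b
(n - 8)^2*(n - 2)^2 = n^4 - 20*n^3 + 132*n^2 - 320*n + 256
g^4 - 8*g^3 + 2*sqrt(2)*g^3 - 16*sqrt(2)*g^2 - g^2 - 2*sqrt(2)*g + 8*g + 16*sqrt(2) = (g - 8)*(g - 1)*(g + 1)*(g + 2*sqrt(2))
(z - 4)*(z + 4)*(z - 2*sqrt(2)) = z^3 - 2*sqrt(2)*z^2 - 16*z + 32*sqrt(2)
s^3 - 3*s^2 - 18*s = s*(s - 6)*(s + 3)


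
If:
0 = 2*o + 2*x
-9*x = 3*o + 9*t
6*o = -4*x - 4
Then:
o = -2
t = -4/3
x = 2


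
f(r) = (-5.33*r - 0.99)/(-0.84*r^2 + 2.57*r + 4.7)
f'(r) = (-5.33*r - 0.99)*(1.68*r - 2.57)/(-0.84*r^2 + 2.57*r + 4.7)^2 - 5.33/(-0.84*r^2 + 2.57*r + 4.7) = (4.4772*r^2 - 13.6981*r - (1.68*r - 2.57)*(5.33*r + 0.99) - 25.051)/(-0.84*r^2 + 2.57*r + 4.7)^2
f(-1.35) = -20.66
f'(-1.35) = -314.95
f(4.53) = 28.07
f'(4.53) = -152.05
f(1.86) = -1.66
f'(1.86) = -0.95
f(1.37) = -1.25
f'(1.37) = -0.75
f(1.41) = -1.28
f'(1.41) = -0.76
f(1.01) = -0.99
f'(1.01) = -0.69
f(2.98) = -3.44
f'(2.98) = -2.80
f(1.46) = -1.32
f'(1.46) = -0.78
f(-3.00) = -1.42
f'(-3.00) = -0.52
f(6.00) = 3.26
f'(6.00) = -1.89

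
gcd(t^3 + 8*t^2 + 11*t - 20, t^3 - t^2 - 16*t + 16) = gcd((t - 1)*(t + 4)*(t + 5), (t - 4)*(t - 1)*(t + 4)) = t^2 + 3*t - 4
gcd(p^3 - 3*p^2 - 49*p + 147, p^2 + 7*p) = p + 7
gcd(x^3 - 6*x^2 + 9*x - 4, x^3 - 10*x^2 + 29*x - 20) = x^2 - 5*x + 4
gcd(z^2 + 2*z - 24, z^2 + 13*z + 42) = z + 6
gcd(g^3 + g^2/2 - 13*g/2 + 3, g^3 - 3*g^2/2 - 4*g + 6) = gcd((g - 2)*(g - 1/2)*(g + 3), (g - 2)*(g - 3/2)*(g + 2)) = g - 2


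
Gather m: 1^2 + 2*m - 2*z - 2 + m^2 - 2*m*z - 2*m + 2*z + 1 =m^2 - 2*m*z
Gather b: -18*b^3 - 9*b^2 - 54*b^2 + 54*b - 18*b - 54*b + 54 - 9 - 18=-18*b^3 - 63*b^2 - 18*b + 27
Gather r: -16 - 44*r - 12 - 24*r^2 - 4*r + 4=-24*r^2 - 48*r - 24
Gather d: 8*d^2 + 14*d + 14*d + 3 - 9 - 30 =8*d^2 + 28*d - 36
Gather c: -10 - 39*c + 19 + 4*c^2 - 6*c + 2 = 4*c^2 - 45*c + 11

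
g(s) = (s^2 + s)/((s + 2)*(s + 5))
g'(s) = (2*s + 1)/((s + 2)*(s + 5)) - (s^2 + s)/((s + 2)*(s + 5)^2) - (s^2 + s)/((s + 2)^2*(s + 5)) = 2*(3*s^2 + 10*s + 5)/(s^4 + 14*s^3 + 69*s^2 + 140*s + 100)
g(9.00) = 0.58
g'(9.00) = 0.03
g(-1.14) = 0.05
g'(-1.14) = -0.45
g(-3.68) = -4.45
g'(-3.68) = 3.59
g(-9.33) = 2.45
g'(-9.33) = 0.34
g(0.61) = 0.07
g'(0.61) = 0.11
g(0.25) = 0.03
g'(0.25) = 0.11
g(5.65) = 0.46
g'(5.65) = 0.05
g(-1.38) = 0.23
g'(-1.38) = -1.23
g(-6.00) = 7.50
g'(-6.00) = 6.62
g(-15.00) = 1.62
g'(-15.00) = 0.06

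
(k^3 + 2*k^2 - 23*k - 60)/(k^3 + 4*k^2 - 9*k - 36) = (k - 5)/(k - 3)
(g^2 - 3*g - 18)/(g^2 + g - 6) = (g - 6)/(g - 2)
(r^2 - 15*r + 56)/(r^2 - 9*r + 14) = (r - 8)/(r - 2)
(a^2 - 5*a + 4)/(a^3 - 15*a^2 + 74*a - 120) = (a - 1)/(a^2 - 11*a + 30)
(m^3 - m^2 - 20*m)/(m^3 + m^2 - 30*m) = (m + 4)/(m + 6)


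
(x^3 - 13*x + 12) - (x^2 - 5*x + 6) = x^3 - x^2 - 8*x + 6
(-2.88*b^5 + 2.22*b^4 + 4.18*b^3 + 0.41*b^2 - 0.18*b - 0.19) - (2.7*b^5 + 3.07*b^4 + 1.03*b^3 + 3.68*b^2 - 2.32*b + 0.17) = -5.58*b^5 - 0.85*b^4 + 3.15*b^3 - 3.27*b^2 + 2.14*b - 0.36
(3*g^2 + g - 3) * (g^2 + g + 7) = 3*g^4 + 4*g^3 + 19*g^2 + 4*g - 21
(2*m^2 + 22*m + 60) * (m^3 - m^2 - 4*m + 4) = 2*m^5 + 20*m^4 + 30*m^3 - 140*m^2 - 152*m + 240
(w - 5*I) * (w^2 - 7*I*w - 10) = w^3 - 12*I*w^2 - 45*w + 50*I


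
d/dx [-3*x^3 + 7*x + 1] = 7 - 9*x^2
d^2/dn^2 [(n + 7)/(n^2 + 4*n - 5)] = 2*(4*(n + 2)^2*(n + 7) - (3*n + 11)*(n^2 + 4*n - 5))/(n^2 + 4*n - 5)^3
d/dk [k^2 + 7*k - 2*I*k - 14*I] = 2*k + 7 - 2*I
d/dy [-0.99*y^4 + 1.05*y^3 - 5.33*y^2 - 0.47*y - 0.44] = -3.96*y^3 + 3.15*y^2 - 10.66*y - 0.47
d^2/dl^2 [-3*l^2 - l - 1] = -6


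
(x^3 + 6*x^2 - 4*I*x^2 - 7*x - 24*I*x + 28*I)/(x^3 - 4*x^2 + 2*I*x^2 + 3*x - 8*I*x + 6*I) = (x^2 + x*(7 - 4*I) - 28*I)/(x^2 + x*(-3 + 2*I) - 6*I)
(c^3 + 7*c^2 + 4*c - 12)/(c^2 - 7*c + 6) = (c^2 + 8*c + 12)/(c - 6)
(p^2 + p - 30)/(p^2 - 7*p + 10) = (p + 6)/(p - 2)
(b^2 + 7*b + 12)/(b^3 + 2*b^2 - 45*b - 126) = (b + 4)/(b^2 - b - 42)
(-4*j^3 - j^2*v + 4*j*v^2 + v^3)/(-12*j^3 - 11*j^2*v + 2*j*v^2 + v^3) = (-j + v)/(-3*j + v)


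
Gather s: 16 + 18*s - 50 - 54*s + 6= -36*s - 28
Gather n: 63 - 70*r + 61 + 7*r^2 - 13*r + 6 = 7*r^2 - 83*r + 130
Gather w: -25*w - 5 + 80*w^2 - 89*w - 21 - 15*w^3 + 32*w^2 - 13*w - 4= -15*w^3 + 112*w^2 - 127*w - 30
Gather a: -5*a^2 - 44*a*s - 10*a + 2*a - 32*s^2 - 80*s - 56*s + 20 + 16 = -5*a^2 + a*(-44*s - 8) - 32*s^2 - 136*s + 36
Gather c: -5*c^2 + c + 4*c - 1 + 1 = -5*c^2 + 5*c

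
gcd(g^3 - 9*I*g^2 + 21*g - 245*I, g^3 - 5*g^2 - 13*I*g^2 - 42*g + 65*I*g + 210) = g - 7*I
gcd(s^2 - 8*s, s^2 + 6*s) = s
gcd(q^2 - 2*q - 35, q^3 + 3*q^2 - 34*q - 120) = q + 5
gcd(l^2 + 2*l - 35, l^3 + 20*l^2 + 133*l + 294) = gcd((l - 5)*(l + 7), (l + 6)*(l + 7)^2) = l + 7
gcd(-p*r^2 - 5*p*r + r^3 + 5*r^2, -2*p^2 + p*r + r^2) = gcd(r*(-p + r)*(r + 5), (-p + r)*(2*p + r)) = p - r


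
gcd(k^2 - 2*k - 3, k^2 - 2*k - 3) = k^2 - 2*k - 3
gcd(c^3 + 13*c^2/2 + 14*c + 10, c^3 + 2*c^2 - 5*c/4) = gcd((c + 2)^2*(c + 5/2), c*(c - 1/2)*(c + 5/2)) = c + 5/2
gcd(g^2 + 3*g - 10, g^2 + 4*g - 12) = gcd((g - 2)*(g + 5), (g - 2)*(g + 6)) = g - 2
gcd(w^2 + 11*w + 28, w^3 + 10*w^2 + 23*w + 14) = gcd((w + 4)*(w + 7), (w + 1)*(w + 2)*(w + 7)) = w + 7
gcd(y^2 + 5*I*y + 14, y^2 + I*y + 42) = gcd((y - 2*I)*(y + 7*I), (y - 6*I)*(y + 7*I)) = y + 7*I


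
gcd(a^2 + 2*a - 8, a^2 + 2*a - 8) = a^2 + 2*a - 8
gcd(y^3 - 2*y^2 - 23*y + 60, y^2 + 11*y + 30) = y + 5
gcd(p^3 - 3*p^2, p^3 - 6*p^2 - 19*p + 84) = p - 3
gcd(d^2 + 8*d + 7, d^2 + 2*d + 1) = d + 1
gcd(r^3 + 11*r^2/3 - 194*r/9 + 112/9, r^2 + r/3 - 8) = r - 8/3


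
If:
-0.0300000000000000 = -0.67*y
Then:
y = 0.04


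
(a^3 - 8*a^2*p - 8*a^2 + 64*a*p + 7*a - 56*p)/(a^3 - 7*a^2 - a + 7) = (a - 8*p)/(a + 1)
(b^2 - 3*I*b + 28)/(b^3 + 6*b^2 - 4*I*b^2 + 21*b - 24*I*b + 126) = (b + 4*I)/(b^2 + 3*b*(2 + I) + 18*I)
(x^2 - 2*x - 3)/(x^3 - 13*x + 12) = (x + 1)/(x^2 + 3*x - 4)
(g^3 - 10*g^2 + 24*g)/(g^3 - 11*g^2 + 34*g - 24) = g/(g - 1)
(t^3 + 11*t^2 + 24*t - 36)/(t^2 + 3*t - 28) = (t^3 + 11*t^2 + 24*t - 36)/(t^2 + 3*t - 28)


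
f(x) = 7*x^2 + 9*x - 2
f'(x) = 14*x + 9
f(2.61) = 69.17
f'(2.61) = 45.54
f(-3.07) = 36.34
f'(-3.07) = -33.98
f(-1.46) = -0.22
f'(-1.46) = -11.44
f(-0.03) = -2.26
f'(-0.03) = 8.58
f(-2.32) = 14.80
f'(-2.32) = -23.48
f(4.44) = 175.96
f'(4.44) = 71.16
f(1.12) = 16.86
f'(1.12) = 24.68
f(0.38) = 2.43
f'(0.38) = 14.32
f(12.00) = 1114.00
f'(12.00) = 177.00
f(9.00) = 646.00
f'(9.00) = 135.00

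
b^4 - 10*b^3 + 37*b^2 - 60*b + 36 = (b - 3)^2*(b - 2)^2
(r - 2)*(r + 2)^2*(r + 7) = r^4 + 9*r^3 + 10*r^2 - 36*r - 56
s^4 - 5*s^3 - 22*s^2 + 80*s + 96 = (s - 6)*(s - 4)*(s + 1)*(s + 4)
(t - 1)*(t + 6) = t^2 + 5*t - 6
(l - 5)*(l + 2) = l^2 - 3*l - 10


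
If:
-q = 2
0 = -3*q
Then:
No Solution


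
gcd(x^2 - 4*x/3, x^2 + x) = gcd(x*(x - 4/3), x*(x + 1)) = x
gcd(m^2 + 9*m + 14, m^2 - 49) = m + 7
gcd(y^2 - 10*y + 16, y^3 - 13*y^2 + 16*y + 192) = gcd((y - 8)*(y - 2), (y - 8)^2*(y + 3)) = y - 8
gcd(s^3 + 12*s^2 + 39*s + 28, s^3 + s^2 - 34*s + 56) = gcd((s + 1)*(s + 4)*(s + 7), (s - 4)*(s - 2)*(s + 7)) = s + 7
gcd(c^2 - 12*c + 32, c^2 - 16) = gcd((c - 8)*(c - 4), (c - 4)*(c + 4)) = c - 4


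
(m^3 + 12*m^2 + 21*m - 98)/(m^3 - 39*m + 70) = (m + 7)/(m - 5)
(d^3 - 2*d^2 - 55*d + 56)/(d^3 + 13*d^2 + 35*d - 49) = (d - 8)/(d + 7)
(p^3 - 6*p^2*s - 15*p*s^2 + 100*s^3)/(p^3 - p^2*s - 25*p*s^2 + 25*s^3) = (p^2 - p*s - 20*s^2)/(p^2 + 4*p*s - 5*s^2)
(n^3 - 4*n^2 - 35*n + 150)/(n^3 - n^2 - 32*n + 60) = (n - 5)/(n - 2)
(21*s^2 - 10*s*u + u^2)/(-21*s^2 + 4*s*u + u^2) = (-7*s + u)/(7*s + u)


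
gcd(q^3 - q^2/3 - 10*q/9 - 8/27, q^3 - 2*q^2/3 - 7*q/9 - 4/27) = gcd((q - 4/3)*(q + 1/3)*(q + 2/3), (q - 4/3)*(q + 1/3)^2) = q^2 - q - 4/9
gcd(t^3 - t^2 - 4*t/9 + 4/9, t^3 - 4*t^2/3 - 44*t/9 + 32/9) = t - 2/3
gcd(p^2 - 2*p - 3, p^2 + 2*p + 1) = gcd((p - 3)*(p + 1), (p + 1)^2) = p + 1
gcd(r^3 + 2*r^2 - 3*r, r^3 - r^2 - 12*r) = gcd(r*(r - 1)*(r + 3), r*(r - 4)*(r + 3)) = r^2 + 3*r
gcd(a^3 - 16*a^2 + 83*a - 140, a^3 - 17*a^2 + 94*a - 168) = a^2 - 11*a + 28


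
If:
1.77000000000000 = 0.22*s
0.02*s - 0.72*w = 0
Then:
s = 8.05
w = 0.22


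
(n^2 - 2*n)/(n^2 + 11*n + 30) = n*(n - 2)/(n^2 + 11*n + 30)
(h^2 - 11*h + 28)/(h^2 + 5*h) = (h^2 - 11*h + 28)/(h*(h + 5))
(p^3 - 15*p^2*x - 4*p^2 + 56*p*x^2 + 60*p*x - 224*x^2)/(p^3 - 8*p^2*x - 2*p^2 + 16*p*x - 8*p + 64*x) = (p - 7*x)/(p + 2)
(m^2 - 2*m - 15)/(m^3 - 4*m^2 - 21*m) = (m - 5)/(m*(m - 7))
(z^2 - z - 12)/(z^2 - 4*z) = (z + 3)/z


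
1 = 1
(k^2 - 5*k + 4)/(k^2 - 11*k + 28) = (k - 1)/(k - 7)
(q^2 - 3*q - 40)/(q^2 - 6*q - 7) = (-q^2 + 3*q + 40)/(-q^2 + 6*q + 7)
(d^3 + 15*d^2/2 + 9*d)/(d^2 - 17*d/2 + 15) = d*(2*d^2 + 15*d + 18)/(2*d^2 - 17*d + 30)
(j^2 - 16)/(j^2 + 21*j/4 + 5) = 4*(j - 4)/(4*j + 5)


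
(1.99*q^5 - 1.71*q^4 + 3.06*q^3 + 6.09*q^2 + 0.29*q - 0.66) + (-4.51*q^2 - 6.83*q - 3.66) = 1.99*q^5 - 1.71*q^4 + 3.06*q^3 + 1.58*q^2 - 6.54*q - 4.32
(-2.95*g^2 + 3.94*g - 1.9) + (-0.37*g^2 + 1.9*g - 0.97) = -3.32*g^2 + 5.84*g - 2.87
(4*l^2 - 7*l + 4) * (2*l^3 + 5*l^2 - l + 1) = 8*l^5 + 6*l^4 - 31*l^3 + 31*l^2 - 11*l + 4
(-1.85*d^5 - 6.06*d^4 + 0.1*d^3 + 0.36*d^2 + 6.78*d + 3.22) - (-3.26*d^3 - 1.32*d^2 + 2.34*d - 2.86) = -1.85*d^5 - 6.06*d^4 + 3.36*d^3 + 1.68*d^2 + 4.44*d + 6.08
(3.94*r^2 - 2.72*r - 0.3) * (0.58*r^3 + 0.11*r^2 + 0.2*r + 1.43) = 2.2852*r^5 - 1.1442*r^4 + 0.3148*r^3 + 5.0572*r^2 - 3.9496*r - 0.429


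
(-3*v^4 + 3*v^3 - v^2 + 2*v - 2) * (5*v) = -15*v^5 + 15*v^4 - 5*v^3 + 10*v^2 - 10*v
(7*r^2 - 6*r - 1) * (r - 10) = 7*r^3 - 76*r^2 + 59*r + 10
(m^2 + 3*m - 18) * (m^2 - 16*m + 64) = m^4 - 13*m^3 - 2*m^2 + 480*m - 1152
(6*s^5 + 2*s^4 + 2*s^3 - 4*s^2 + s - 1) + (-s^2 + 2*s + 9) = 6*s^5 + 2*s^4 + 2*s^3 - 5*s^2 + 3*s + 8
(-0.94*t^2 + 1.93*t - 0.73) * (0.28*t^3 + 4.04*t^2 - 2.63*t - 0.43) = -0.2632*t^5 - 3.2572*t^4 + 10.065*t^3 - 7.6209*t^2 + 1.09*t + 0.3139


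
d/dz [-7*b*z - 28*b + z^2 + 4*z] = -7*b + 2*z + 4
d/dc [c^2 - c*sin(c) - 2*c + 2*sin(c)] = -c*cos(c) + 2*c - sin(c) + 2*cos(c) - 2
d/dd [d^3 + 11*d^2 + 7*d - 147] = 3*d^2 + 22*d + 7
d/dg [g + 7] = 1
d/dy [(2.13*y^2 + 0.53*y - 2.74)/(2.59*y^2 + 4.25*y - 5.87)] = (7.6798*y^2 - 10.813*y + 8.5339)/(6.7081*y^4 + 22.015*y^3 - 12.3441*y^2 - 49.895*y + 34.4569)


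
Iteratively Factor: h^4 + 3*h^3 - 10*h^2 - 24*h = (h - 3)*(h^3 + 6*h^2 + 8*h) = (h - 3)*(h + 4)*(h^2 + 2*h) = h*(h - 3)*(h + 4)*(h + 2)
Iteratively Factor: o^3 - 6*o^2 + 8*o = (o)*(o^2 - 6*o + 8) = o*(o - 4)*(o - 2)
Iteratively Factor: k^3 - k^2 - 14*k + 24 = (k - 2)*(k^2 + k - 12) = (k - 3)*(k - 2)*(k + 4)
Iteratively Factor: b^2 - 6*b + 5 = (b - 1)*(b - 5)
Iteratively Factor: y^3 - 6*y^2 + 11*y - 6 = (y - 2)*(y^2 - 4*y + 3) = (y - 2)*(y - 1)*(y - 3)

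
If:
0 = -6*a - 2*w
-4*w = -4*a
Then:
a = 0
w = 0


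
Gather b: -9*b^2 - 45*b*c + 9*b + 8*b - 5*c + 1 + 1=-9*b^2 + b*(17 - 45*c) - 5*c + 2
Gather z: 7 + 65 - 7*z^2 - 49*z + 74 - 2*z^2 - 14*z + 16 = -9*z^2 - 63*z + 162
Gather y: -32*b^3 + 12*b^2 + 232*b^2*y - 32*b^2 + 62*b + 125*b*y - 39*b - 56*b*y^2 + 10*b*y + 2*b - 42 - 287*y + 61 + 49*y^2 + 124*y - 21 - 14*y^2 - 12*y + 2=-32*b^3 - 20*b^2 + 25*b + y^2*(35 - 56*b) + y*(232*b^2 + 135*b - 175)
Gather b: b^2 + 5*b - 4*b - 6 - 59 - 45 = b^2 + b - 110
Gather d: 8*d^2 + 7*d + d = 8*d^2 + 8*d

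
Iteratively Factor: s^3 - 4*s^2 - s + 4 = (s + 1)*(s^2 - 5*s + 4) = (s - 1)*(s + 1)*(s - 4)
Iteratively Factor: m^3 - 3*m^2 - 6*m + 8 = (m - 4)*(m^2 + m - 2) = (m - 4)*(m + 2)*(m - 1)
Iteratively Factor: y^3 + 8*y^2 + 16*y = (y)*(y^2 + 8*y + 16) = y*(y + 4)*(y + 4)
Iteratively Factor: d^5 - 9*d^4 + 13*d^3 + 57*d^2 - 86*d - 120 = (d + 1)*(d^4 - 10*d^3 + 23*d^2 + 34*d - 120) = (d + 1)*(d + 2)*(d^3 - 12*d^2 + 47*d - 60) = (d - 3)*(d + 1)*(d + 2)*(d^2 - 9*d + 20) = (d - 4)*(d - 3)*(d + 1)*(d + 2)*(d - 5)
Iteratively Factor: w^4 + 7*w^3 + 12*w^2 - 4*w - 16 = (w + 4)*(w^3 + 3*w^2 - 4) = (w + 2)*(w + 4)*(w^2 + w - 2) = (w + 2)^2*(w + 4)*(w - 1)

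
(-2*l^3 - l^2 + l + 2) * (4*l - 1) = -8*l^4 - 2*l^3 + 5*l^2 + 7*l - 2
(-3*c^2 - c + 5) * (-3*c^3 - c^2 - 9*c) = 9*c^5 + 6*c^4 + 13*c^3 + 4*c^2 - 45*c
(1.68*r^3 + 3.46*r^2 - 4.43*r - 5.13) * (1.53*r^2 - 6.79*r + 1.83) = 2.5704*r^5 - 6.1134*r^4 - 27.1969*r^3 + 28.5626*r^2 + 26.7258*r - 9.3879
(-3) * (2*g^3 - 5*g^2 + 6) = -6*g^3 + 15*g^2 - 18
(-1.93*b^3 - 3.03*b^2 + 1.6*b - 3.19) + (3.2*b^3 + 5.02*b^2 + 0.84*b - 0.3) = 1.27*b^3 + 1.99*b^2 + 2.44*b - 3.49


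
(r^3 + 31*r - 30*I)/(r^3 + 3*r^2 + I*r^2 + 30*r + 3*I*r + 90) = (r - I)/(r + 3)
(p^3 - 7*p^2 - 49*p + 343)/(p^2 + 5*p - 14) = (p^2 - 14*p + 49)/(p - 2)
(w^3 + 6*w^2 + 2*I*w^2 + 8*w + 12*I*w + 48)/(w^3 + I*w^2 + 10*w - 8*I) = (w + 6)/(w - I)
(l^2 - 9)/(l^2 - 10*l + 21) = (l + 3)/(l - 7)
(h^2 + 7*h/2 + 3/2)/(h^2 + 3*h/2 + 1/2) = (h + 3)/(h + 1)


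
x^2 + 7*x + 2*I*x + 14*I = (x + 7)*(x + 2*I)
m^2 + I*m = m*(m + I)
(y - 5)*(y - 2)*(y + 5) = y^3 - 2*y^2 - 25*y + 50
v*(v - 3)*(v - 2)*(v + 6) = v^4 + v^3 - 24*v^2 + 36*v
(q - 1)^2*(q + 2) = q^3 - 3*q + 2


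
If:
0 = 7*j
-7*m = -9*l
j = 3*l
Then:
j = 0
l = 0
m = 0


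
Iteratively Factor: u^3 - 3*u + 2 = (u + 2)*(u^2 - 2*u + 1) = (u - 1)*(u + 2)*(u - 1)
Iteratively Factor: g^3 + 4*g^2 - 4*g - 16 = (g - 2)*(g^2 + 6*g + 8) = (g - 2)*(g + 4)*(g + 2)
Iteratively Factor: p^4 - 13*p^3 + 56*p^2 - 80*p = (p - 4)*(p^3 - 9*p^2 + 20*p) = p*(p - 4)*(p^2 - 9*p + 20) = p*(p - 5)*(p - 4)*(p - 4)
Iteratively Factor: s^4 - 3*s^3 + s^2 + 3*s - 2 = (s - 1)*(s^3 - 2*s^2 - s + 2) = (s - 1)*(s + 1)*(s^2 - 3*s + 2) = (s - 1)^2*(s + 1)*(s - 2)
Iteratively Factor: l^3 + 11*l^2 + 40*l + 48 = (l + 4)*(l^2 + 7*l + 12) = (l + 4)^2*(l + 3)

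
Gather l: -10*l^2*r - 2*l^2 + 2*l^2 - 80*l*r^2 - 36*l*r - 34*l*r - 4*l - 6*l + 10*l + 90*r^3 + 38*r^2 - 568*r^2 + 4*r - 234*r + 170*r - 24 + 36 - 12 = -10*l^2*r + l*(-80*r^2 - 70*r) + 90*r^3 - 530*r^2 - 60*r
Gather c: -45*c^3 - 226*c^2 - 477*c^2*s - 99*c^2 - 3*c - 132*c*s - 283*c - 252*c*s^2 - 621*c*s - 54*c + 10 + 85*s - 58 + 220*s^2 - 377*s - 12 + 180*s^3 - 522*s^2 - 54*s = -45*c^3 + c^2*(-477*s - 325) + c*(-252*s^2 - 753*s - 340) + 180*s^3 - 302*s^2 - 346*s - 60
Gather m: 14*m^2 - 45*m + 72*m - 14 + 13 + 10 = 14*m^2 + 27*m + 9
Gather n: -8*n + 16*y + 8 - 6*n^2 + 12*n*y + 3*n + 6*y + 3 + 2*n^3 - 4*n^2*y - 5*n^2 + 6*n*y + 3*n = 2*n^3 + n^2*(-4*y - 11) + n*(18*y - 2) + 22*y + 11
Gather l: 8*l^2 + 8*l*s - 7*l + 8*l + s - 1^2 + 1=8*l^2 + l*(8*s + 1) + s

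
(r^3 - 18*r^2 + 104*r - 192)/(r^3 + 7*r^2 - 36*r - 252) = (r^2 - 12*r + 32)/(r^2 + 13*r + 42)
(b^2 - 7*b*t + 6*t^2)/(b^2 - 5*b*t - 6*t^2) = (b - t)/(b + t)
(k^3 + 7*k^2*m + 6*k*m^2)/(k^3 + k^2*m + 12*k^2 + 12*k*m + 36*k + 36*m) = k*(k + 6*m)/(k^2 + 12*k + 36)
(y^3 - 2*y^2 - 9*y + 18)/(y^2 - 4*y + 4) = (y^2 - 9)/(y - 2)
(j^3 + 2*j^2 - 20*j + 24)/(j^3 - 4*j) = (j^2 + 4*j - 12)/(j*(j + 2))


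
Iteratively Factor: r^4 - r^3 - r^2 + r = (r - 1)*(r^3 - r) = (r - 1)^2*(r^2 + r) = r*(r - 1)^2*(r + 1)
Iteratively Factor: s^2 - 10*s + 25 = (s - 5)*(s - 5)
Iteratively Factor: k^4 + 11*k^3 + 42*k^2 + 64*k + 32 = (k + 4)*(k^3 + 7*k^2 + 14*k + 8) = (k + 1)*(k + 4)*(k^2 + 6*k + 8) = (k + 1)*(k + 2)*(k + 4)*(k + 4)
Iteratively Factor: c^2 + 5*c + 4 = (c + 1)*(c + 4)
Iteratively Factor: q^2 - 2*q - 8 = (q + 2)*(q - 4)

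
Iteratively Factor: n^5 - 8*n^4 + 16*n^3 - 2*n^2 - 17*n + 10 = (n - 1)*(n^4 - 7*n^3 + 9*n^2 + 7*n - 10) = (n - 5)*(n - 1)*(n^3 - 2*n^2 - n + 2) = (n - 5)*(n - 1)*(n + 1)*(n^2 - 3*n + 2) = (n - 5)*(n - 2)*(n - 1)*(n + 1)*(n - 1)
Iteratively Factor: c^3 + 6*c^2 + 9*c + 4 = (c + 1)*(c^2 + 5*c + 4) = (c + 1)^2*(c + 4)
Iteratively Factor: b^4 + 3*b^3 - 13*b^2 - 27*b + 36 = (b + 4)*(b^3 - b^2 - 9*b + 9) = (b - 3)*(b + 4)*(b^2 + 2*b - 3) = (b - 3)*(b - 1)*(b + 4)*(b + 3)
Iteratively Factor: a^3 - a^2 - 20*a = (a + 4)*(a^2 - 5*a) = a*(a + 4)*(a - 5)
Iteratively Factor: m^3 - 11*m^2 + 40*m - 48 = (m - 3)*(m^2 - 8*m + 16) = (m - 4)*(m - 3)*(m - 4)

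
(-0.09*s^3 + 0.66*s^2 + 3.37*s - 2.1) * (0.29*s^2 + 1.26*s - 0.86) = -0.0261*s^5 + 0.078*s^4 + 1.8863*s^3 + 3.0696*s^2 - 5.5442*s + 1.806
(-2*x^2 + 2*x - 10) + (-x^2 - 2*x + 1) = -3*x^2 - 9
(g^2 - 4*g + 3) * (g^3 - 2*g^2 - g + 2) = g^5 - 6*g^4 + 10*g^3 - 11*g + 6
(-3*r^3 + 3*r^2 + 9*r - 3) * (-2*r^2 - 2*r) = 6*r^5 - 24*r^3 - 12*r^2 + 6*r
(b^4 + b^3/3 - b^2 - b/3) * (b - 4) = b^5 - 11*b^4/3 - 7*b^3/3 + 11*b^2/3 + 4*b/3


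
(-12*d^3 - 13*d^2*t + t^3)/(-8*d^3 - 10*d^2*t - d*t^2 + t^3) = (3*d + t)/(2*d + t)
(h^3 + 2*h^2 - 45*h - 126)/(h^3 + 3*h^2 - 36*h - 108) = (h - 7)/(h - 6)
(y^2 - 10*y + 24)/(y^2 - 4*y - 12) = (y - 4)/(y + 2)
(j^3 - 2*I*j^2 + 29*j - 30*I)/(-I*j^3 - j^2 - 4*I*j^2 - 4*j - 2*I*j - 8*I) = (I*j^3 + 2*j^2 + 29*I*j + 30)/(j^3 + j^2*(4 - I) + j*(2 - 4*I) + 8)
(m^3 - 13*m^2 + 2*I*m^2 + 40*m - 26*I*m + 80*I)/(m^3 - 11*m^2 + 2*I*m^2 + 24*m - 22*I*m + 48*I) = (m - 5)/(m - 3)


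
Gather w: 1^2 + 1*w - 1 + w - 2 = 2*w - 2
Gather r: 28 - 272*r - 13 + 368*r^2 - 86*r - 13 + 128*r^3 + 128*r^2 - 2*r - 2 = 128*r^3 + 496*r^2 - 360*r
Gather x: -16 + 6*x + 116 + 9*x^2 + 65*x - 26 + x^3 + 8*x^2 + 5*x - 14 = x^3 + 17*x^2 + 76*x + 60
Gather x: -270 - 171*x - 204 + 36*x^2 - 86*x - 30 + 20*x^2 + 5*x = 56*x^2 - 252*x - 504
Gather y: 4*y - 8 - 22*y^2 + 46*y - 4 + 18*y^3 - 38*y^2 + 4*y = 18*y^3 - 60*y^2 + 54*y - 12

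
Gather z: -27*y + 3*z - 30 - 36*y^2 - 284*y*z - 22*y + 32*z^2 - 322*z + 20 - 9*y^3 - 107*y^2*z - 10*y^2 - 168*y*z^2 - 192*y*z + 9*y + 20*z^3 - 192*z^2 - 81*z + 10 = -9*y^3 - 46*y^2 - 40*y + 20*z^3 + z^2*(-168*y - 160) + z*(-107*y^2 - 476*y - 400)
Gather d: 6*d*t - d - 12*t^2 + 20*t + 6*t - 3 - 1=d*(6*t - 1) - 12*t^2 + 26*t - 4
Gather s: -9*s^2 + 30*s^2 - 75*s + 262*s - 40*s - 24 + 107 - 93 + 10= 21*s^2 + 147*s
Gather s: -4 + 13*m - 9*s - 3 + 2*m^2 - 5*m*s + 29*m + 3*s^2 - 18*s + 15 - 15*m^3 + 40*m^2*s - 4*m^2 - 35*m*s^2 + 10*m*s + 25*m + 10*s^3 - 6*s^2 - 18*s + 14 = -15*m^3 - 2*m^2 + 67*m + 10*s^3 + s^2*(-35*m - 3) + s*(40*m^2 + 5*m - 45) + 22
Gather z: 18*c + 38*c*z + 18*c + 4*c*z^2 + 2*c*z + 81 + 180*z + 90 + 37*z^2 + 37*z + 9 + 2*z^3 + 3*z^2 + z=36*c + 2*z^3 + z^2*(4*c + 40) + z*(40*c + 218) + 180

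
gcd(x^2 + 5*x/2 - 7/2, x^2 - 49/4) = x + 7/2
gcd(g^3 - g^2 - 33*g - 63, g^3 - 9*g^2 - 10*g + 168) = g - 7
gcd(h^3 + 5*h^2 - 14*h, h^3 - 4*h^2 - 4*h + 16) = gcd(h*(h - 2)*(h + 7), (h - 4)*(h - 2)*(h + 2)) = h - 2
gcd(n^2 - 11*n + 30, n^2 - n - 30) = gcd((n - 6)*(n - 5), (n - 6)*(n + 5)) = n - 6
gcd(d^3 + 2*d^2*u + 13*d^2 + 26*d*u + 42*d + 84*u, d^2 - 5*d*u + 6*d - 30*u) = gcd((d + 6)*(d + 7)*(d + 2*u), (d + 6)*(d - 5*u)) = d + 6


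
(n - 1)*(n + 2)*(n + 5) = n^3 + 6*n^2 + 3*n - 10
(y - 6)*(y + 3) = y^2 - 3*y - 18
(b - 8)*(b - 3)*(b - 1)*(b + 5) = b^4 - 7*b^3 - 25*b^2 + 151*b - 120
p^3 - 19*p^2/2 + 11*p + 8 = (p - 8)*(p - 2)*(p + 1/2)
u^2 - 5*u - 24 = (u - 8)*(u + 3)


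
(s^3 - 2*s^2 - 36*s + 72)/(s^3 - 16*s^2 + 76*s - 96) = (s + 6)/(s - 8)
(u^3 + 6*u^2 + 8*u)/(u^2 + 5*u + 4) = u*(u + 2)/(u + 1)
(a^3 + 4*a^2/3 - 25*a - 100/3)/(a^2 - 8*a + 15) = (3*a^2 + 19*a + 20)/(3*(a - 3))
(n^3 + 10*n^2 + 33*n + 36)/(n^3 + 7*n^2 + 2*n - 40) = (n^2 + 6*n + 9)/(n^2 + 3*n - 10)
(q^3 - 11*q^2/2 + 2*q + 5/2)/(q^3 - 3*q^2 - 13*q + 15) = (q + 1/2)/(q + 3)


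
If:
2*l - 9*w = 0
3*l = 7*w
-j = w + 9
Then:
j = -9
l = 0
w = 0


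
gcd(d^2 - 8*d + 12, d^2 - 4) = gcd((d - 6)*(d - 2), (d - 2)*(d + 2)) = d - 2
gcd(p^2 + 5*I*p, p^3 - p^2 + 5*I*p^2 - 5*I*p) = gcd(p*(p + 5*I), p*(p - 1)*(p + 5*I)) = p^2 + 5*I*p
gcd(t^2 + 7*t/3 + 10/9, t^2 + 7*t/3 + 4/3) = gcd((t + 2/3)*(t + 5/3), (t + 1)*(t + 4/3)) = 1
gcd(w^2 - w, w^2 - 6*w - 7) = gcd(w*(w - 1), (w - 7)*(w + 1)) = 1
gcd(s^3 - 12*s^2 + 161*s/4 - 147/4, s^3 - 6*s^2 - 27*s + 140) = s - 7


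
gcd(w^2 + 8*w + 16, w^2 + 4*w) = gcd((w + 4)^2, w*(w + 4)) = w + 4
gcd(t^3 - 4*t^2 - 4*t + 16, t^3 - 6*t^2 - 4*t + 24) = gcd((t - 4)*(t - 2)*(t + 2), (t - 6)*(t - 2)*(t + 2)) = t^2 - 4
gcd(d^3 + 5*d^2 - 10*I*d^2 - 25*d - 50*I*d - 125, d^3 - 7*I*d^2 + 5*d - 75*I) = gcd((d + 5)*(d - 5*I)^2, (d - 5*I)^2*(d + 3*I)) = d^2 - 10*I*d - 25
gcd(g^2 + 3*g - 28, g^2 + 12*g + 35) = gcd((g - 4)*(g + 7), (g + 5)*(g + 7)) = g + 7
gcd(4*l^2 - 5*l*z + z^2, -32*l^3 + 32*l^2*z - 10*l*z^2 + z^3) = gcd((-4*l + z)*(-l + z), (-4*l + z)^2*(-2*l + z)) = -4*l + z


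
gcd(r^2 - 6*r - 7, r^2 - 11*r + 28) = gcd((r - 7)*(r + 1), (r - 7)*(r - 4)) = r - 7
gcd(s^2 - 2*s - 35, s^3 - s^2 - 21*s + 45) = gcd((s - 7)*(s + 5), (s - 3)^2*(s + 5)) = s + 5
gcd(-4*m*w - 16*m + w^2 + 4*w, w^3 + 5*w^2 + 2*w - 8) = w + 4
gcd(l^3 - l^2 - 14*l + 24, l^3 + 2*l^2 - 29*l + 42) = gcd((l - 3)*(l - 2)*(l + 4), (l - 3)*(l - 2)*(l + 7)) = l^2 - 5*l + 6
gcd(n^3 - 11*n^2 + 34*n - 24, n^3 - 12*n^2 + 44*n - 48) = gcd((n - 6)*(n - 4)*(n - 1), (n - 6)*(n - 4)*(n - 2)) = n^2 - 10*n + 24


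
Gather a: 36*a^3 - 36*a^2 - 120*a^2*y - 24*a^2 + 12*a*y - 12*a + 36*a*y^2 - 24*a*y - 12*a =36*a^3 + a^2*(-120*y - 60) + a*(36*y^2 - 12*y - 24)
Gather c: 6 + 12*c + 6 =12*c + 12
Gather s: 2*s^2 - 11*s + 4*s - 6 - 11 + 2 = 2*s^2 - 7*s - 15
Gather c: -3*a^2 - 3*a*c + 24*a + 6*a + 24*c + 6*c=-3*a^2 + 30*a + c*(30 - 3*a)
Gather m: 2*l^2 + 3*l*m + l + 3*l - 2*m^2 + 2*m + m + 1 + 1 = 2*l^2 + 4*l - 2*m^2 + m*(3*l + 3) + 2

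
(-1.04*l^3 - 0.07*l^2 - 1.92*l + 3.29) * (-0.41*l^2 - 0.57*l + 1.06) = 0.4264*l^5 + 0.6215*l^4 - 0.2753*l^3 - 0.3287*l^2 - 3.9105*l + 3.4874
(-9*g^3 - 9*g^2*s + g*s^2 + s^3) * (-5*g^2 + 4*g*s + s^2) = 45*g^5 + 9*g^4*s - 50*g^3*s^2 - 10*g^2*s^3 + 5*g*s^4 + s^5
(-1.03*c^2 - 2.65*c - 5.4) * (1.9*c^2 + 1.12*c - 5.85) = -1.957*c^4 - 6.1886*c^3 - 7.2025*c^2 + 9.4545*c + 31.59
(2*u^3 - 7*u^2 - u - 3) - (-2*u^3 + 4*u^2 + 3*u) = 4*u^3 - 11*u^2 - 4*u - 3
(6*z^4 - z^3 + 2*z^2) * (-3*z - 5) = -18*z^5 - 27*z^4 - z^3 - 10*z^2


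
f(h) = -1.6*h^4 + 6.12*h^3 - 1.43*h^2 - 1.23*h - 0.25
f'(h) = -6.4*h^3 + 18.36*h^2 - 2.86*h - 1.23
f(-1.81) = -56.17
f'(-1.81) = 102.05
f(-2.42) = -147.26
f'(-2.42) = 203.92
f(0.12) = -0.41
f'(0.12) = -1.32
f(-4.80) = -1553.46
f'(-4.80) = 1143.30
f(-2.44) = -151.38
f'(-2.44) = 208.03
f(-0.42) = -0.49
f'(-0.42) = 3.68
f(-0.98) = -7.65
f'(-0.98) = 25.23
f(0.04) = -0.30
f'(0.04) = -1.32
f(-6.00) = -3439.87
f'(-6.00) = 2059.29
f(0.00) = -0.25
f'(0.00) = -1.23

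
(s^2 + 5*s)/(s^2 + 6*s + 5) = s/(s + 1)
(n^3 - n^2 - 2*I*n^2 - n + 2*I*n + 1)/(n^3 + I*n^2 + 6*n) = (n^3 - n^2 - 2*I*n^2 - n + 2*I*n + 1)/(n*(n^2 + I*n + 6))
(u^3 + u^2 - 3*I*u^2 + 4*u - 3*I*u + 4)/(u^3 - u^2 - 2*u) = (u^2 - 3*I*u + 4)/(u*(u - 2))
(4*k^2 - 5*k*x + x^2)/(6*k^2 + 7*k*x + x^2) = (4*k^2 - 5*k*x + x^2)/(6*k^2 + 7*k*x + x^2)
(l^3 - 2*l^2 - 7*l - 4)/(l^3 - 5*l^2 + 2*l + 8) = (l + 1)/(l - 2)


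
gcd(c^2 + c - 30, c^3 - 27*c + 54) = c + 6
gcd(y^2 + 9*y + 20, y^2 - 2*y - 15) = 1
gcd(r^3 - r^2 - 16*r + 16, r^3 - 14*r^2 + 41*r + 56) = 1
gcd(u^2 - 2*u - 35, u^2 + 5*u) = u + 5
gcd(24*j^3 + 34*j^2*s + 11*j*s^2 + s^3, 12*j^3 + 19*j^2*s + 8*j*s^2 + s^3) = 4*j^2 + 5*j*s + s^2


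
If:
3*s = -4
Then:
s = -4/3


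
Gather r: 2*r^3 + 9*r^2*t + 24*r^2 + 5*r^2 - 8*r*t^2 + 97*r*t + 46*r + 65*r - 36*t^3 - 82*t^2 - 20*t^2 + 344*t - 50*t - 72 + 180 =2*r^3 + r^2*(9*t + 29) + r*(-8*t^2 + 97*t + 111) - 36*t^3 - 102*t^2 + 294*t + 108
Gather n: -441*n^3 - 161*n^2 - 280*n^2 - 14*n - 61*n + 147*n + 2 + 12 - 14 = -441*n^3 - 441*n^2 + 72*n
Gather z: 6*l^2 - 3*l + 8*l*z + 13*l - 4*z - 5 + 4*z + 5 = 6*l^2 + 8*l*z + 10*l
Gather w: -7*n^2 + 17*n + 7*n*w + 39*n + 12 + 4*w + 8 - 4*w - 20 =-7*n^2 + 7*n*w + 56*n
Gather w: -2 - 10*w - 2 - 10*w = -20*w - 4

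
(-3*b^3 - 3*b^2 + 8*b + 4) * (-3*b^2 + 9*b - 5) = 9*b^5 - 18*b^4 - 36*b^3 + 75*b^2 - 4*b - 20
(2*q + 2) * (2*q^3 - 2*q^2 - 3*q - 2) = 4*q^4 - 10*q^2 - 10*q - 4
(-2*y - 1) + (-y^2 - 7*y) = -y^2 - 9*y - 1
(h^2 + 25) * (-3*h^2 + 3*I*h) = -3*h^4 + 3*I*h^3 - 75*h^2 + 75*I*h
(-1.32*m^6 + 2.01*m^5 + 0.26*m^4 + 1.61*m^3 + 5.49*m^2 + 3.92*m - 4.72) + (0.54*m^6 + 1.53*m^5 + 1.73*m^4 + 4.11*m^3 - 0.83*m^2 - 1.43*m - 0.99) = -0.78*m^6 + 3.54*m^5 + 1.99*m^4 + 5.72*m^3 + 4.66*m^2 + 2.49*m - 5.71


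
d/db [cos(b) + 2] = -sin(b)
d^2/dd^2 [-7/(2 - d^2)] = 14*(3*d^2 + 2)/(d^2 - 2)^3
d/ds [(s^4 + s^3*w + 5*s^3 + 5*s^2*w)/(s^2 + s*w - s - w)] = 2*s*(s^2 + s - 5)/(s^2 - 2*s + 1)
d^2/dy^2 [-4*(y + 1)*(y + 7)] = -8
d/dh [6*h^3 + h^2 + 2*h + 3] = 18*h^2 + 2*h + 2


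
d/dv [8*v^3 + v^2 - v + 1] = 24*v^2 + 2*v - 1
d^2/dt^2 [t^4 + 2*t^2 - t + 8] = 12*t^2 + 4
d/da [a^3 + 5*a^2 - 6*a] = 3*a^2 + 10*a - 6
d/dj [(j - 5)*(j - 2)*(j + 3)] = 3*j^2 - 8*j - 11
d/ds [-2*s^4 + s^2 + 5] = -8*s^3 + 2*s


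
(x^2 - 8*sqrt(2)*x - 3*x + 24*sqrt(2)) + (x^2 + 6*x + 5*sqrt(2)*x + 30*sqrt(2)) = 2*x^2 - 3*sqrt(2)*x + 3*x + 54*sqrt(2)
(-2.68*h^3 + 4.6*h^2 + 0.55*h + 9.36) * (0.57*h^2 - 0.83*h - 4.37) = -1.5276*h^5 + 4.8464*h^4 + 8.2071*h^3 - 15.2233*h^2 - 10.1723*h - 40.9032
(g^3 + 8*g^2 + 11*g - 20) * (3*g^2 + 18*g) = 3*g^5 + 42*g^4 + 177*g^3 + 138*g^2 - 360*g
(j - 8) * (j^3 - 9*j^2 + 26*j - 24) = j^4 - 17*j^3 + 98*j^2 - 232*j + 192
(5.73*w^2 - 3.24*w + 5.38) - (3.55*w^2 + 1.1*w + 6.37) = 2.18*w^2 - 4.34*w - 0.99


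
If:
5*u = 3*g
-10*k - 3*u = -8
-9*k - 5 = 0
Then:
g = 610/81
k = -5/9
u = 122/27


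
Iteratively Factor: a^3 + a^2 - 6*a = (a + 3)*(a^2 - 2*a) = a*(a + 3)*(a - 2)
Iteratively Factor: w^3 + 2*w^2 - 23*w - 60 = (w + 4)*(w^2 - 2*w - 15) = (w + 3)*(w + 4)*(w - 5)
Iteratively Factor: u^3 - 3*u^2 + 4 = (u + 1)*(u^2 - 4*u + 4) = (u - 2)*(u + 1)*(u - 2)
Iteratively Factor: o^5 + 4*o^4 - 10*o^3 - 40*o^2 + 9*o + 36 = (o - 1)*(o^4 + 5*o^3 - 5*o^2 - 45*o - 36) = (o - 1)*(o + 3)*(o^3 + 2*o^2 - 11*o - 12) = (o - 1)*(o + 3)*(o + 4)*(o^2 - 2*o - 3) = (o - 3)*(o - 1)*(o + 3)*(o + 4)*(o + 1)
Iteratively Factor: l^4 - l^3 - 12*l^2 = (l + 3)*(l^3 - 4*l^2) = (l - 4)*(l + 3)*(l^2) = l*(l - 4)*(l + 3)*(l)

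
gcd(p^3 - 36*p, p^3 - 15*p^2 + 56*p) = p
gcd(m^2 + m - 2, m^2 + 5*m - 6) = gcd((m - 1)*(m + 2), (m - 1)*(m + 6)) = m - 1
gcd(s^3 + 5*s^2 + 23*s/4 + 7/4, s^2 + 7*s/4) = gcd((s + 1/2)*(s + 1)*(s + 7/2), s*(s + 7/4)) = 1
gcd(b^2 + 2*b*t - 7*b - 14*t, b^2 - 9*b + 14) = b - 7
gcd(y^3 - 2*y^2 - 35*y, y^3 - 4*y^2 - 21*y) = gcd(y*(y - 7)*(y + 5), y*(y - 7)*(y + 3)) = y^2 - 7*y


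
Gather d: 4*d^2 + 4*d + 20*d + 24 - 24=4*d^2 + 24*d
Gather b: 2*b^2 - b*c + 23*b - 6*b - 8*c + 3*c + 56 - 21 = 2*b^2 + b*(17 - c) - 5*c + 35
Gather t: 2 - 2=0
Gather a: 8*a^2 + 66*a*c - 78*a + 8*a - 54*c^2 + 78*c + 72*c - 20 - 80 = 8*a^2 + a*(66*c - 70) - 54*c^2 + 150*c - 100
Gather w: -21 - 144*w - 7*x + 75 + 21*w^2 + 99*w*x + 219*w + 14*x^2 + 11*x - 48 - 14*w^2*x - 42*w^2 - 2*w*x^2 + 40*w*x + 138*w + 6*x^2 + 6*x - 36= w^2*(-14*x - 21) + w*(-2*x^2 + 139*x + 213) + 20*x^2 + 10*x - 30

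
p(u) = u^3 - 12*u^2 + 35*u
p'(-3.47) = 154.40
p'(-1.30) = 71.27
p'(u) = 3*u^2 - 24*u + 35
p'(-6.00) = 287.00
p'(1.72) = 2.60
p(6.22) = -5.92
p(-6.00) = -858.00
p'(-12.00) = 755.00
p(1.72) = 29.79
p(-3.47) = -307.72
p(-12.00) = -3876.00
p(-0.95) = -44.94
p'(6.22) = 1.79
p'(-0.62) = 51.03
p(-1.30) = -67.98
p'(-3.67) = 163.49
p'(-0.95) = 60.51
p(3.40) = 19.58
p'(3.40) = -11.92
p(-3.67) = -339.51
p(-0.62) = -26.55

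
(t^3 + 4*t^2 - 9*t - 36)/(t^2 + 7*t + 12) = t - 3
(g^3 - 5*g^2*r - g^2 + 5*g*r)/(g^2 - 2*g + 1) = g*(g - 5*r)/(g - 1)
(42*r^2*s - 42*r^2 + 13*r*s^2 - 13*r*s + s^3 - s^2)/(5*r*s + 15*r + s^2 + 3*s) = (42*r^2*s - 42*r^2 + 13*r*s^2 - 13*r*s + s^3 - s^2)/(5*r*s + 15*r + s^2 + 3*s)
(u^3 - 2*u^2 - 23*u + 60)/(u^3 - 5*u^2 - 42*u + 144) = (u^2 + u - 20)/(u^2 - 2*u - 48)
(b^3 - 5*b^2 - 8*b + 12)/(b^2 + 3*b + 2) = (b^2 - 7*b + 6)/(b + 1)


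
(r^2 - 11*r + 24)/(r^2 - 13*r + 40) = (r - 3)/(r - 5)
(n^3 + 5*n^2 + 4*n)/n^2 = n + 5 + 4/n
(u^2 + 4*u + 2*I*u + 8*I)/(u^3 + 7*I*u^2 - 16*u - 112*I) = (u + 2*I)/(u^2 + u*(-4 + 7*I) - 28*I)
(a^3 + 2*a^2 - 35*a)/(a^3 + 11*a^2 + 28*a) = (a - 5)/(a + 4)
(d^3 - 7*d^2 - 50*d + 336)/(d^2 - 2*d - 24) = (d^2 - d - 56)/(d + 4)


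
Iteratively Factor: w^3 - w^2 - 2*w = (w)*(w^2 - w - 2) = w*(w - 2)*(w + 1)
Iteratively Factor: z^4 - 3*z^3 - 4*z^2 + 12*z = (z - 2)*(z^3 - z^2 - 6*z) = (z - 2)*(z + 2)*(z^2 - 3*z) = z*(z - 2)*(z + 2)*(z - 3)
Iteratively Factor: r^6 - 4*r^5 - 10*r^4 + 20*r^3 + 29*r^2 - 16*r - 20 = (r - 2)*(r^5 - 2*r^4 - 14*r^3 - 8*r^2 + 13*r + 10) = (r - 2)*(r + 1)*(r^4 - 3*r^3 - 11*r^2 + 3*r + 10) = (r - 2)*(r + 1)*(r + 2)*(r^3 - 5*r^2 - r + 5) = (r - 2)*(r - 1)*(r + 1)*(r + 2)*(r^2 - 4*r - 5) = (r - 2)*(r - 1)*(r + 1)^2*(r + 2)*(r - 5)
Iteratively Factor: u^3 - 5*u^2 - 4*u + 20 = (u + 2)*(u^2 - 7*u + 10) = (u - 5)*(u + 2)*(u - 2)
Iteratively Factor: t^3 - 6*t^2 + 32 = (t - 4)*(t^2 - 2*t - 8) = (t - 4)*(t + 2)*(t - 4)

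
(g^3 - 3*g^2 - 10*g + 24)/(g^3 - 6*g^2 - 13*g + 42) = (g - 4)/(g - 7)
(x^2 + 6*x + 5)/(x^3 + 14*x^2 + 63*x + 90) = (x + 1)/(x^2 + 9*x + 18)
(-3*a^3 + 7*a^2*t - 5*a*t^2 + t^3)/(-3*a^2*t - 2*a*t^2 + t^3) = (a^2 - 2*a*t + t^2)/(t*(a + t))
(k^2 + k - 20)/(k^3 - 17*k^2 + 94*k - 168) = (k + 5)/(k^2 - 13*k + 42)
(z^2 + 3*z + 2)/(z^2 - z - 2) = (z + 2)/(z - 2)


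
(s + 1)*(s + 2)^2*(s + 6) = s^4 + 11*s^3 + 38*s^2 + 52*s + 24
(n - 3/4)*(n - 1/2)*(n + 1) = n^3 - n^2/4 - 7*n/8 + 3/8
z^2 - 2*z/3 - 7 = (z - 3)*(z + 7/3)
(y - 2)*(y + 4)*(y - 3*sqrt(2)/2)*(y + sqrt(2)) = y^4 - sqrt(2)*y^3/2 + 2*y^3 - 11*y^2 - sqrt(2)*y^2 - 6*y + 4*sqrt(2)*y + 24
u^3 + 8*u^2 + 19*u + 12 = (u + 1)*(u + 3)*(u + 4)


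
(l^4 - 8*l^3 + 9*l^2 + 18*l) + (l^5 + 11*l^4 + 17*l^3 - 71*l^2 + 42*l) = l^5 + 12*l^4 + 9*l^3 - 62*l^2 + 60*l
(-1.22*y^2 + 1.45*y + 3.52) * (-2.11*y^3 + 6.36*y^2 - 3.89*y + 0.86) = 2.5742*y^5 - 10.8187*y^4 + 6.5406*y^3 + 15.6975*y^2 - 12.4458*y + 3.0272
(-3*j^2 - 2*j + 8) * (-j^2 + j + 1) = 3*j^4 - j^3 - 13*j^2 + 6*j + 8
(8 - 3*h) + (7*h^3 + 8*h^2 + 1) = 7*h^3 + 8*h^2 - 3*h + 9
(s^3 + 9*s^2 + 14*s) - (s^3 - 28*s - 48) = 9*s^2 + 42*s + 48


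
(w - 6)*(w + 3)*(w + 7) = w^3 + 4*w^2 - 39*w - 126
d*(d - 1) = d^2 - d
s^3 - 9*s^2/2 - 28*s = s*(s - 8)*(s + 7/2)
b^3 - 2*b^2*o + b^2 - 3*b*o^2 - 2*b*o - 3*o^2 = (b + 1)*(b - 3*o)*(b + o)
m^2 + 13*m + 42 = (m + 6)*(m + 7)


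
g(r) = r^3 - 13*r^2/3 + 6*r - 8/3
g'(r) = 3*r^2 - 26*r/3 + 6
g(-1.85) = -34.93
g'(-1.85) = 32.30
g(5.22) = 52.81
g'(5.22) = 42.51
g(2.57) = 1.11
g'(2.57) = 3.54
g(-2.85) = -78.11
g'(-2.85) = 55.07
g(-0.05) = -2.98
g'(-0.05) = 6.44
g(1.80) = -0.07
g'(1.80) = 0.12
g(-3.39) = -111.76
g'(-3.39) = 69.86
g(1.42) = -0.02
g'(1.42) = -0.26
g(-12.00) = -2426.67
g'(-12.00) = 542.00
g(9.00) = 429.33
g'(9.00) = 171.00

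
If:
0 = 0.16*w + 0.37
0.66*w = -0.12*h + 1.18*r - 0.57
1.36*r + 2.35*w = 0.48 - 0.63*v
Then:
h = 50.7320006127451 - 4.55514705882353*v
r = 4.34880514705882 - 0.463235294117647*v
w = -2.31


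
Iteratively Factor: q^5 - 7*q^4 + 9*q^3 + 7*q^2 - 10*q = (q)*(q^4 - 7*q^3 + 9*q^2 + 7*q - 10) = q*(q - 5)*(q^3 - 2*q^2 - q + 2) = q*(q - 5)*(q - 1)*(q^2 - q - 2) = q*(q - 5)*(q - 2)*(q - 1)*(q + 1)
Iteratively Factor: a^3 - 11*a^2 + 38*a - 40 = (a - 5)*(a^2 - 6*a + 8) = (a - 5)*(a - 4)*(a - 2)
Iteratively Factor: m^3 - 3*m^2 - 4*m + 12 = (m - 3)*(m^2 - 4) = (m - 3)*(m - 2)*(m + 2)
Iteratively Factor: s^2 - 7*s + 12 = (s - 4)*(s - 3)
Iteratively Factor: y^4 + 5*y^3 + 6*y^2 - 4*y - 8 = (y + 2)*(y^3 + 3*y^2 - 4) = (y - 1)*(y + 2)*(y^2 + 4*y + 4) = (y - 1)*(y + 2)^2*(y + 2)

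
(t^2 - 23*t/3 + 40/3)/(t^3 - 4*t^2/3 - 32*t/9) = 3*(t - 5)/(t*(3*t + 4))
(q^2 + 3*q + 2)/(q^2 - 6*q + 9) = (q^2 + 3*q + 2)/(q^2 - 6*q + 9)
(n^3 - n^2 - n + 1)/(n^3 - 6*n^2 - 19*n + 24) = (n^2 - 1)/(n^2 - 5*n - 24)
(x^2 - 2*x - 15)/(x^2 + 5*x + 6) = (x - 5)/(x + 2)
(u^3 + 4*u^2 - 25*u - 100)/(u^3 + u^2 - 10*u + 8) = (u^2 - 25)/(u^2 - 3*u + 2)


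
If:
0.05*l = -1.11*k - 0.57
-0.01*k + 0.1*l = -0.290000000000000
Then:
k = -0.38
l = -2.94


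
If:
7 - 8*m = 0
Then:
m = 7/8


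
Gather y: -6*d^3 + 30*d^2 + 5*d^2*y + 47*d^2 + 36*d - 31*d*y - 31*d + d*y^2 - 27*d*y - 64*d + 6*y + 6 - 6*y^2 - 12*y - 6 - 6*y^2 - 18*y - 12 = -6*d^3 + 77*d^2 - 59*d + y^2*(d - 12) + y*(5*d^2 - 58*d - 24) - 12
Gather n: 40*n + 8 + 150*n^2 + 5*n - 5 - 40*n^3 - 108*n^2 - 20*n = -40*n^3 + 42*n^2 + 25*n + 3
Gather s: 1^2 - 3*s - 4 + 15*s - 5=12*s - 8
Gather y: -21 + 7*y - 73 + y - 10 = 8*y - 104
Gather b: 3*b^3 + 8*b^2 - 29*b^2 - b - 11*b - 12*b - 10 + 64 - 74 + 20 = 3*b^3 - 21*b^2 - 24*b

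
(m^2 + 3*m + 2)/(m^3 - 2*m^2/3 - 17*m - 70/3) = 3*(m + 1)/(3*m^2 - 8*m - 35)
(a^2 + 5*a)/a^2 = (a + 5)/a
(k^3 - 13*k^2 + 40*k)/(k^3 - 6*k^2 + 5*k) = (k - 8)/(k - 1)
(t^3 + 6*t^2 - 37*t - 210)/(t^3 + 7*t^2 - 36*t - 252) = (t + 5)/(t + 6)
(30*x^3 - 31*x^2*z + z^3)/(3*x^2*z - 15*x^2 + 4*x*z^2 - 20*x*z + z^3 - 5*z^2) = (30*x^3 - 31*x^2*z + z^3)/(3*x^2*z - 15*x^2 + 4*x*z^2 - 20*x*z + z^3 - 5*z^2)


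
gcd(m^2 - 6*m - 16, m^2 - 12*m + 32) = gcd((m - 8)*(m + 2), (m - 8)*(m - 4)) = m - 8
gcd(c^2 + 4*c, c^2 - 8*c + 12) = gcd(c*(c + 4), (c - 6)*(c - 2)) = 1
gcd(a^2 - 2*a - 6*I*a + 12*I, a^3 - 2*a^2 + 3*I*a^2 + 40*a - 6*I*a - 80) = a - 2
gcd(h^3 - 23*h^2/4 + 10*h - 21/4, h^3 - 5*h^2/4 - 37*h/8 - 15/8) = h - 3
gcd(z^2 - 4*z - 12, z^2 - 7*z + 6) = z - 6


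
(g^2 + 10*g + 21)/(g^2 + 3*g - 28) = (g + 3)/(g - 4)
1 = 1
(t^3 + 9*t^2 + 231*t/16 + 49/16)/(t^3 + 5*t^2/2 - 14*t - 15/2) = (16*t^3 + 144*t^2 + 231*t + 49)/(8*(2*t^3 + 5*t^2 - 28*t - 15))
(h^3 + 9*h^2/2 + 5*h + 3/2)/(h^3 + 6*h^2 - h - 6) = (2*h^2 + 7*h + 3)/(2*(h^2 + 5*h - 6))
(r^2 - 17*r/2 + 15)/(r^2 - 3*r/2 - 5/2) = (r - 6)/(r + 1)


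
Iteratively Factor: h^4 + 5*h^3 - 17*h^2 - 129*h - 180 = (h - 5)*(h^3 + 10*h^2 + 33*h + 36) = (h - 5)*(h + 4)*(h^2 + 6*h + 9) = (h - 5)*(h + 3)*(h + 4)*(h + 3)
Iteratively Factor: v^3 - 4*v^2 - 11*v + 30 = (v - 2)*(v^2 - 2*v - 15) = (v - 2)*(v + 3)*(v - 5)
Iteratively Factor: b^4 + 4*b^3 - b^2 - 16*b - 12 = (b + 2)*(b^3 + 2*b^2 - 5*b - 6) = (b + 2)*(b + 3)*(b^2 - b - 2) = (b + 1)*(b + 2)*(b + 3)*(b - 2)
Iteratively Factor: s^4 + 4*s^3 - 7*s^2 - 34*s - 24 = (s - 3)*(s^3 + 7*s^2 + 14*s + 8) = (s - 3)*(s + 2)*(s^2 + 5*s + 4) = (s - 3)*(s + 1)*(s + 2)*(s + 4)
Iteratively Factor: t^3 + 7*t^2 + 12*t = (t)*(t^2 + 7*t + 12) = t*(t + 4)*(t + 3)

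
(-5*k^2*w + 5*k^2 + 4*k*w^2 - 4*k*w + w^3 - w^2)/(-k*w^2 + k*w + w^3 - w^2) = (5*k + w)/w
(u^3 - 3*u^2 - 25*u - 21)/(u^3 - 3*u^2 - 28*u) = (u^2 + 4*u + 3)/(u*(u + 4))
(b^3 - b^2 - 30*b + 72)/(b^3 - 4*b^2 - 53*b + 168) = (b^2 + 2*b - 24)/(b^2 - b - 56)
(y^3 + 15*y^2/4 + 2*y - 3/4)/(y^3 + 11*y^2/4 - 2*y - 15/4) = (4*y - 1)/(4*y - 5)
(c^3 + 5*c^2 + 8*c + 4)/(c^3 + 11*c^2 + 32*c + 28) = (c + 1)/(c + 7)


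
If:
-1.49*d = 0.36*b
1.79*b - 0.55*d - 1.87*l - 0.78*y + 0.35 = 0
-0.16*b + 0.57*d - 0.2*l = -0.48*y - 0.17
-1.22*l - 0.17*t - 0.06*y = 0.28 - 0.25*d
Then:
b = 1.11929112075702*y + 0.263356367535749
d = -0.270432754008408*y - 0.0636297263844763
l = 0.733833754470423*y + 0.457970185775643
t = -6.01697275856481*y - 5.02724151907296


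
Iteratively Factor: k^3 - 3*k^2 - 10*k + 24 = (k - 2)*(k^2 - k - 12) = (k - 2)*(k + 3)*(k - 4)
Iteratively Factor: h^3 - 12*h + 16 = (h - 2)*(h^2 + 2*h - 8) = (h - 2)*(h + 4)*(h - 2)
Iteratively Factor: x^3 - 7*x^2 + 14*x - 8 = (x - 2)*(x^2 - 5*x + 4) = (x - 2)*(x - 1)*(x - 4)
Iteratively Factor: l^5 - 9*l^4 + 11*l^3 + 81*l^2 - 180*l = (l + 3)*(l^4 - 12*l^3 + 47*l^2 - 60*l) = l*(l + 3)*(l^3 - 12*l^2 + 47*l - 60) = l*(l - 3)*(l + 3)*(l^2 - 9*l + 20) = l*(l - 5)*(l - 3)*(l + 3)*(l - 4)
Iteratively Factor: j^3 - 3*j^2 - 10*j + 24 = (j - 4)*(j^2 + j - 6) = (j - 4)*(j - 2)*(j + 3)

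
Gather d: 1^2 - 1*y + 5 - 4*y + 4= 10 - 5*y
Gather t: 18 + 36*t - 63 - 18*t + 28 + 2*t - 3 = 20*t - 20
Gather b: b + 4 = b + 4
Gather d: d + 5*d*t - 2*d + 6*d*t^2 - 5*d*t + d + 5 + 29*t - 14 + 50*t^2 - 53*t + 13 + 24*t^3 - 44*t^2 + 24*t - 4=6*d*t^2 + 24*t^3 + 6*t^2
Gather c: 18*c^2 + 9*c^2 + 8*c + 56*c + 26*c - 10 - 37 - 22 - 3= 27*c^2 + 90*c - 72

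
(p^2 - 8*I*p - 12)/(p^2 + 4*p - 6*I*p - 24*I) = (p - 2*I)/(p + 4)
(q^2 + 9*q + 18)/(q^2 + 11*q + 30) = (q + 3)/(q + 5)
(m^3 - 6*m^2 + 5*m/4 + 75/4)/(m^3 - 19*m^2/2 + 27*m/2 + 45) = (m - 5/2)/(m - 6)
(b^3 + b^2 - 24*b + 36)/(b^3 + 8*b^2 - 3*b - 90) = (b - 2)/(b + 5)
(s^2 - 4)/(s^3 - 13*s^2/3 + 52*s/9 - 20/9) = 9*(s + 2)/(9*s^2 - 21*s + 10)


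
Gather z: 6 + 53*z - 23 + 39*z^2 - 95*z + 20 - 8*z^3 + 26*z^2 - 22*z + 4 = -8*z^3 + 65*z^2 - 64*z + 7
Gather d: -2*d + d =-d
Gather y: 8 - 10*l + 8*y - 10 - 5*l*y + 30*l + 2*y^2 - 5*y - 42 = 20*l + 2*y^2 + y*(3 - 5*l) - 44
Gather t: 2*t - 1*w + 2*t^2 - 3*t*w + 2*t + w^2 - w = 2*t^2 + t*(4 - 3*w) + w^2 - 2*w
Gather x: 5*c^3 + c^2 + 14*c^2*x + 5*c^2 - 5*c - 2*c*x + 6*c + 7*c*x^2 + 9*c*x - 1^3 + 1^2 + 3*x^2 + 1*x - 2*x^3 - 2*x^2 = 5*c^3 + 6*c^2 + c - 2*x^3 + x^2*(7*c + 1) + x*(14*c^2 + 7*c + 1)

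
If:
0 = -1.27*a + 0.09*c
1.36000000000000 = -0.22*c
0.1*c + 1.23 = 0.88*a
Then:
No Solution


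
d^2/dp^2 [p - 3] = 0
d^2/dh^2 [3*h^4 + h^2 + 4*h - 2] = 36*h^2 + 2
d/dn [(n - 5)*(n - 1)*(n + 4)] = 3*n^2 - 4*n - 19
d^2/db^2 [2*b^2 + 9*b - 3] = 4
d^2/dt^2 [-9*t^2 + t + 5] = -18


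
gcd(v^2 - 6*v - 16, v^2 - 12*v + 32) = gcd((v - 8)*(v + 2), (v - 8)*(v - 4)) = v - 8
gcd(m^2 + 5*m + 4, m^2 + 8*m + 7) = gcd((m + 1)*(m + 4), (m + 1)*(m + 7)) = m + 1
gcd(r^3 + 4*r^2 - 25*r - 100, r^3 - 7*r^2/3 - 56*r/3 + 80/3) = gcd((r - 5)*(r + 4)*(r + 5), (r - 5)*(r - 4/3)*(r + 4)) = r^2 - r - 20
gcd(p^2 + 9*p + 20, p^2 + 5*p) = p + 5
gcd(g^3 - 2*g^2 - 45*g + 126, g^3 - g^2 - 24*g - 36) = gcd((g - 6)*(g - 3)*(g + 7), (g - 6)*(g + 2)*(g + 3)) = g - 6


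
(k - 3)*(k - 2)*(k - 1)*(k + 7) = k^4 + k^3 - 31*k^2 + 71*k - 42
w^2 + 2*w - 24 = (w - 4)*(w + 6)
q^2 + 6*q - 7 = (q - 1)*(q + 7)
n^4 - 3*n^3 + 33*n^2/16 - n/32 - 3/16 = (n - 2)*(n - 3/4)*(n - 1/2)*(n + 1/4)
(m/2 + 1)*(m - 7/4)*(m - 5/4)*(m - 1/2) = m^4/2 - 3*m^3/4 - 53*m^2/32 + 201*m/64 - 35/32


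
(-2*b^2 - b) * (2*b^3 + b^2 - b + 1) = -4*b^5 - 4*b^4 + b^3 - b^2 - b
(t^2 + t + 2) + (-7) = t^2 + t - 5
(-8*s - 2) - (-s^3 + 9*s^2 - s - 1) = s^3 - 9*s^2 - 7*s - 1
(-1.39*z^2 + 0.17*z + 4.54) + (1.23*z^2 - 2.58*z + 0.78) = -0.16*z^2 - 2.41*z + 5.32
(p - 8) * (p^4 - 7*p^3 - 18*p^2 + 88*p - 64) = p^5 - 15*p^4 + 38*p^3 + 232*p^2 - 768*p + 512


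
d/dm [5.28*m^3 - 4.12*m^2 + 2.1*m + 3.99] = 15.84*m^2 - 8.24*m + 2.1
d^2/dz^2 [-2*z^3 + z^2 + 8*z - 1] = 2 - 12*z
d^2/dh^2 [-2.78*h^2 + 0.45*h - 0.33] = -5.56000000000000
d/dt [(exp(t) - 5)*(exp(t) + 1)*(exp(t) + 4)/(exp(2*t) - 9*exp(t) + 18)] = (exp(4*t) - 18*exp(3*t) + 75*exp(2*t) + 40*exp(t) - 558)*exp(t)/(exp(4*t) - 18*exp(3*t) + 117*exp(2*t) - 324*exp(t) + 324)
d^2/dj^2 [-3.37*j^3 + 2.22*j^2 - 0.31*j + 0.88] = 4.44 - 20.22*j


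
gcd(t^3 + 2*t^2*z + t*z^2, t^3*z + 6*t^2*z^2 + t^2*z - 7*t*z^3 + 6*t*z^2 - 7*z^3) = 1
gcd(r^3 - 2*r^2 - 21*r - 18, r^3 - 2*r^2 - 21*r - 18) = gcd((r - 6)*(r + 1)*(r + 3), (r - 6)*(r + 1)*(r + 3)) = r^3 - 2*r^2 - 21*r - 18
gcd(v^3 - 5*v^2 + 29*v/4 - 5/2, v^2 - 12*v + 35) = 1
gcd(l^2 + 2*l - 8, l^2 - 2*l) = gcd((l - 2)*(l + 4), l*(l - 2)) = l - 2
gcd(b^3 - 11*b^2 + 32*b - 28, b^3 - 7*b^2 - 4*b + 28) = b^2 - 9*b + 14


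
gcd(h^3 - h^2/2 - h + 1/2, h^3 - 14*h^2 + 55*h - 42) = h - 1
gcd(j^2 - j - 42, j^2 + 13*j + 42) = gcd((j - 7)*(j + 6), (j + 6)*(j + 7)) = j + 6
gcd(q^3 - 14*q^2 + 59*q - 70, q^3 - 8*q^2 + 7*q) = q - 7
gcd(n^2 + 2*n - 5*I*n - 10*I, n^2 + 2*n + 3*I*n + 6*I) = n + 2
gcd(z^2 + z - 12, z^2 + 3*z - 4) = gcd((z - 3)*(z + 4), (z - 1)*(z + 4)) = z + 4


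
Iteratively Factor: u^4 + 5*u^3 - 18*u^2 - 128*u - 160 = (u + 2)*(u^3 + 3*u^2 - 24*u - 80) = (u + 2)*(u + 4)*(u^2 - u - 20) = (u - 5)*(u + 2)*(u + 4)*(u + 4)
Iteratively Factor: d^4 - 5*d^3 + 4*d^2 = (d - 4)*(d^3 - d^2) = d*(d - 4)*(d^2 - d) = d*(d - 4)*(d - 1)*(d)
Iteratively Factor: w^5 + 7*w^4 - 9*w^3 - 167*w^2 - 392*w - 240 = (w - 5)*(w^4 + 12*w^3 + 51*w^2 + 88*w + 48) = (w - 5)*(w + 4)*(w^3 + 8*w^2 + 19*w + 12) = (w - 5)*(w + 3)*(w + 4)*(w^2 + 5*w + 4) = (w - 5)*(w + 1)*(w + 3)*(w + 4)*(w + 4)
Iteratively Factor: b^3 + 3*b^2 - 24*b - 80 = (b + 4)*(b^2 - b - 20) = (b + 4)^2*(b - 5)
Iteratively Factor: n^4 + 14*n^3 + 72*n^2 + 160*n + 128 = (n + 4)*(n^3 + 10*n^2 + 32*n + 32) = (n + 2)*(n + 4)*(n^2 + 8*n + 16) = (n + 2)*(n + 4)^2*(n + 4)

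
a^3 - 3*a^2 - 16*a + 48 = (a - 4)*(a - 3)*(a + 4)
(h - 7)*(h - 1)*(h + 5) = h^3 - 3*h^2 - 33*h + 35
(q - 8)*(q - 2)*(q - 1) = q^3 - 11*q^2 + 26*q - 16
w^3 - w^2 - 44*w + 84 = (w - 6)*(w - 2)*(w + 7)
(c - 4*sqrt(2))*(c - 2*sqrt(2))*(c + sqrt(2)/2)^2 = c^4 - 5*sqrt(2)*c^3 + 9*c^2/2 + 13*sqrt(2)*c + 8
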